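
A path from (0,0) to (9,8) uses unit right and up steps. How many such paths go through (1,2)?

Paths (0,0)->(1,2): C(3,2) = 3.
Paths (1,2)->(9,8): C(14,6) = 3003.
By multiplication principle: 3 x 3003.

Final answer: 9009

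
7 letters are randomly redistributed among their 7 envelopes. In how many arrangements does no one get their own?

Derangements satisfy D(n) = (n-1)(D(n-1) + D(n-2)), starting from D(0)=1, D(1)=0.
D(2) = 1 x (0 + 1) = 1
D(3) = 2 x (1 + 0) = 2
D(4) = 3 x (2 + 1) = 9
D(5) = 4 x (9 + 2) = 44
D(6) = 5 x (44 + 9) = 265
D(7) = 6 x (D(6) + D(5)) = 6 x (265 + 44)

Final answer: D(7) = 1854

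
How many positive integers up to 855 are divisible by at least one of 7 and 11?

Multiples of 7: 122. Multiples of 11: 77. Of both (lcm=77): 11.
By inclusion-exclusion: 122 + 77 - 11.

Final answer: 188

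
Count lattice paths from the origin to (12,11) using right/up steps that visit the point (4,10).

Paths (0,0)->(4,10): C(14,10) = 1001.
Paths (4,10)->(12,11): C(9,1) = 9.
By multiplication principle: 1001 x 9.

Final answer: 9009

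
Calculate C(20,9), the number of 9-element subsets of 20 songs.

C(20,9) = 20!/(9! x 11!).

Final answer: \binom{20}{9} = 167960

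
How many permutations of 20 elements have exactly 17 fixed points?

Choose which 17 elements are fixed: C(20,17) = 1140.
Derange the remaining 3 using D(j) = (j-1)(D(j-1) + D(j-2)), D(0)=1, D(1)=0: D(2)=1, D(3)=2.
Total: 1140 x 2.

Final answer: C(20,17) D(3) = 2280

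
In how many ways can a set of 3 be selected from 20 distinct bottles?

C(20,3) = 20!/(3! x 17!).

Final answer: \binom{20}{3} = 1140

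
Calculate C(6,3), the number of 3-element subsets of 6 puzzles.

C(6,3) = 6!/(3! x (6-3)!).

Final answer: C(6,3) = 20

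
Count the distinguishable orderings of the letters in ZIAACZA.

Letters (A:3, C:1, I:1, Z:2). Total letters: 7.
Permutations = 7!/(3! x 2!).

Final answer: 420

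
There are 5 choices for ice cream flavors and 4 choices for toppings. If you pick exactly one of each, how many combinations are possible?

By the multiplication principle: 5 x 4.

Final answer: 20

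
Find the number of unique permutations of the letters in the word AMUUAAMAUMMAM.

Letters (A:5, M:5, U:3). Total letters: 13.
Permutations = 13!/(5! x 5! x 3!).

Final answer: 72072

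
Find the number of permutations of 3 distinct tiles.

The number of ways to arrange 3 distinct objects is 3!.

Final answer: 3! = 6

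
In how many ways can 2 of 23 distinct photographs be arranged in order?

P(23,2) = 23!/(23-2)! = 23!/21!.

Final answer: P(23,2) = 506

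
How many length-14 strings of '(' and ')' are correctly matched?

The structures are counted by the Catalan number C_n. Here n = 7 (pairs).
Using C_0 = 1 and C_(k+1) = C_k x 2(2k+1)/(k+2), build up term by term: C_1=1, C_2=2, C_3=5, C_4=14, C_5=42, C_6=132, C_7=429.

Final answer: C_{7} = 429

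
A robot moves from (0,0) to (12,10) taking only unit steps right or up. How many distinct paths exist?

Each path has 12 right steps and 10 up steps in some order (22 steps total).
Choose which 10 of the 22 steps are up: C(22,10).

Final answer: C(22,10) = 646646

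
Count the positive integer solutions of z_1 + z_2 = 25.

Substitute z'_i = z_i - 1 (so z'_i >= 0). Then sum z'_i = 25 - 2 = 23.
Stars and bars: C(23+2-1, 2-1) = C(24,1).

Final answer: C(24,1) = 24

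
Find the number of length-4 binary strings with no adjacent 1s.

Classify by the final bit: ...0 gives a(n-1) strings, ...01 gives a(n-2) strings. Thus a(n) = a(n-1) + a(n-2) with a(1)=2, a(2)=3.
Iterating the recurrence: a(1)=2, a(2)=3, a(3)=5, a(4)=8.

Final answer: 8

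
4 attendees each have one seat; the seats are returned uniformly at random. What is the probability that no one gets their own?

Derangements satisfy D(n) = (n-1)(D(n-1) + D(n-2)), starting from D(0)=1, D(1)=0.
Building up: D(2)=1, D(3)=2, D(4)=9.
Total arrangements: 4! = 24.
Probability = D(4)/4! = 3/8.

Final answer: D(4)/4! = 9/24 = 0.375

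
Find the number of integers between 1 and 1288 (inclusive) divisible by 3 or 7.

Multiples of 3: 429. Multiples of 7: 184. Of both (lcm=21): 61.
By inclusion-exclusion: 429 + 184 - 61.

Final answer: 552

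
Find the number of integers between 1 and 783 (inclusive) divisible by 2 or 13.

Multiples of 2: 391. Multiples of 13: 60. Of both (lcm=26): 30.
By inclusion-exclusion: 391 + 60 - 30.

Final answer: 421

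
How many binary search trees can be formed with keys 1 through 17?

The structures are counted by the Catalan number C_n. Here n = 17.
C_n = C(2n,n)/(n+1), so C_{17} = C(34,17)/18 = 2333606220/18.

Final answer: C_{17} = 129644790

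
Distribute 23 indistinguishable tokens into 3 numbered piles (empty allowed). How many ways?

Stars and bars: C(n+k-1, k-1) = C(25,2).

Final answer: C(25,2) = 300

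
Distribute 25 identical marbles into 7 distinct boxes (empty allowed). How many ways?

Stars and bars: C(n+k-1, k-1) = C(31,6).

Final answer: C(31,6) = 736281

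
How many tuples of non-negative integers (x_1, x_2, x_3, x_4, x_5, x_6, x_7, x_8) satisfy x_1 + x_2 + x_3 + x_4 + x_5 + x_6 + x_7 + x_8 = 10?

Stars and bars with 10 stars and 7 bars:
C(10+8-1, 8-1) = C(17,7).

Final answer: C(17,7) = 19448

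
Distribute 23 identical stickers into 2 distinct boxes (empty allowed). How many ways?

Stars and bars: C(n+k-1, k-1) = C(24,1).

Final answer: C(24,1) = 24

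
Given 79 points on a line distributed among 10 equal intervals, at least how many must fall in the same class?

By pigeonhole with 79 objects and 10 categories: ceiling(79/10).

Final answer: 8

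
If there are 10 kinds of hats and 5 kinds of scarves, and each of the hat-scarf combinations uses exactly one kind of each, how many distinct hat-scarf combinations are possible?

By the multiplication principle: 10 x 5.

Final answer: 50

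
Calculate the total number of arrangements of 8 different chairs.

The number of ways to arrange 8 distinct objects is 8!.

Final answer: 8! = 40320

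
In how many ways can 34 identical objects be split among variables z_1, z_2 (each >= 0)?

Stars and bars with 34 stars and 1 bars:
C(34+2-1, 2-1) = C(35,1).

Final answer: C(35,1) = 35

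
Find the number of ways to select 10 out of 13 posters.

C(13,10) = 13!/(10! x 3!).

Final answer: \binom{13}{10} = 286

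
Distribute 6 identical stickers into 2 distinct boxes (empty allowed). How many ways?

Stars and bars: C(n+k-1, k-1) = C(7,1).

Final answer: C(7,1) = 7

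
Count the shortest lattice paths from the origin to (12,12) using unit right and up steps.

Each path has 12 right steps and 12 up steps in some order (24 steps total).
Choose which 12 of the 24 steps are up: C(24,12).

Final answer: C(24,12) = 2704156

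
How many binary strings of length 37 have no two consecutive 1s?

A valid string ends in 0 (append to any length-(n-1) valid string) or in 01 (append to any length-(n-2) valid string), so a(n) = a(n-1) + a(n-2) with a(1)=2, a(2)=3.
Iterating the recurrence: a(1)=2, a(2)=3, a(3)=5, a(4)=8, a(5)=13, a(6)=21, a(7)=34, a(8)=55, a(9)=89, a(10)=144, a(11)=233, a(12)=377, a(13)=610, a(14)=987, a(15)=1597, a(16)=2584, a(17)=4181, a(18)=6765, a(19)=10946, a(20)=17711, a(21)=28657, a(22)=46368, a(23)=75025, a(24)=121393, a(25)=196418, a(26)=317811, a(27)=514229, a(28)=832040, a(29)=1346269, a(30)=2178309, a(31)=3524578, a(32)=5702887, a(33)=9227465, a(34)=14930352, a(35)=24157817, a(36)=39088169, a(37)=63245986.

Final answer: 63245986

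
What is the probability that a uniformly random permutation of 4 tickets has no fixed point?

D(n) = (n-1)(D(n-1) + D(n-2)), D(0)=1, D(1)=0.
Building up: D(2)=1, D(3)=2, D(4)=9.
Total arrangements: 4! = 24.
Probability = D(4)/4! = 3/8.

Final answer: D(4)/4! = 9/24 = 0.375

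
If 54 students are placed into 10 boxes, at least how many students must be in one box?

By the pigeonhole principle: ceiling(54/10).

Final answer: 6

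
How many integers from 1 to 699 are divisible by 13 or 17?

Multiples of 13: 53. Multiples of 17: 41. Of both (lcm=221): 3.
By inclusion-exclusion: 53 + 41 - 3.

Final answer: 91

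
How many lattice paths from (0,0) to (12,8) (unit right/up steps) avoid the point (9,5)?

Total paths to (12,8): C(20,8) = 125970.
Paths through (9,5): C(14,5) x C(6,3) = 40040.
Avoiding (9,5): 125970 - 40040.

Final answer: 85930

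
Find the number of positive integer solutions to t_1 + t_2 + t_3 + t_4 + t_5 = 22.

Substitute t'_i = t_i - 1 (so t'_i >= 0). Then sum t'_i = 22 - 5 = 17.
Stars and bars: C(17+5-1, 5-1) = C(21,4).

Final answer: C(21,4) = 5985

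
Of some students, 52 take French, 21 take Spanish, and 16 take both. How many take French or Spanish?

|A union B| = |A| + |B| - |A intersect B| = 52 + 21 - 16.

Final answer: 57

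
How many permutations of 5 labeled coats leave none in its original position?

D(n) = (n-1)(D(n-1) + D(n-2)), D(0)=1, D(1)=0.
D(2) = 1 x (0 + 1) = 1
D(3) = 2 x (1 + 0) = 2
D(4) = 3 x (2 + 1) = 9
D(5) = 4 x (D(4) + D(3)) = 4 x (9 + 2)

Final answer: D(5) = 44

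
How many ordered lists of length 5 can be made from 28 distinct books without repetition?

P(28,5) = 28!/(28-5)! = 28!/23!.

Final answer: P(28,5) = 11793600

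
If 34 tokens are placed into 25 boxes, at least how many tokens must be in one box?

By the pigeonhole principle: ceiling(34/25).

Final answer: 2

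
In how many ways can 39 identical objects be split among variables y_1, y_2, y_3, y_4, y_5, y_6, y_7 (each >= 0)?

Stars and bars with 39 stars and 6 bars:
C(39+7-1, 7-1) = C(45,6).

Final answer: C(45,6) = 8145060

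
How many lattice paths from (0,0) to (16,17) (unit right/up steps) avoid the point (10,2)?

Total paths to (16,17): C(33,17) = 1166803110.
Paths through (10,2): C(12,2) x C(21,15) = 3581424.
Avoiding (10,2): 1166803110 - 3581424.

Final answer: 1163221686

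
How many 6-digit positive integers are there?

First digit: 9 choices (1-9). Each of the remaining 5 digits: 10 choices.
Total: 9 x 10^5.

Final answer: 900000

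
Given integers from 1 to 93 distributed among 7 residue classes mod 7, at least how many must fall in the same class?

By pigeonhole with 93 objects and 7 categories: ceiling(93/7).

Final answer: 14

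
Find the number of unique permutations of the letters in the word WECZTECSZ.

Letters (C:2, E:2, S:1, T:1, W:1, Z:2). Total letters: 9.
Permutations = 9!/(2! x 2! x 2!).

Final answer: 45360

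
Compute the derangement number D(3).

Use the recurrence D(n) = (n-1)(D(n-1) + D(n-2)) with D(0)=1, D(1)=0.
D(2) = 1 x (0 + 1) = 1
D(3) = 2 x (D(2) + D(1)) = 2 x (1 + 0)

Final answer: D(3) = 2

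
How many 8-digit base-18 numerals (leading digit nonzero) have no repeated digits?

The leading digit has 17 choices (anything but zero); the next has 17 (anything but the first), then 16, and so on, one fewer each time.
Total: 17 x 17 x 16 x 15 x 14 x 13 x 12 x 11.

Final answer: 1666304640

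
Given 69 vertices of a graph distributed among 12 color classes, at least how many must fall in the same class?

By pigeonhole with 69 objects and 12 categories: ceiling(69/12).

Final answer: 6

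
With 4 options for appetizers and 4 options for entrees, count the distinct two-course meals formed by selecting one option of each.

By the multiplication principle: 4 x 4.

Final answer: 16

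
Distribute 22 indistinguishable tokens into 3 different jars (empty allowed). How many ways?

Stars and bars: C(n+k-1, k-1) = C(24,2).

Final answer: C(24,2) = 276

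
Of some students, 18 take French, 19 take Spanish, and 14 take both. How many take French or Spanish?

|A union B| = |A| + |B| - |A intersect B| = 18 + 19 - 14.

Final answer: 23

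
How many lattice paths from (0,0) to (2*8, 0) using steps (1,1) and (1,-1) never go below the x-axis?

Total monotonic paths to (8,8): C(16,8) = 12870.
A path is bad iff it touches y = x + 1; reflecting its initial segment maps bad paths bijectively onto all paths to (7,9), of which there are C(16,9) = 11440.
Valid Dyck paths: 12870 - 11440.
(Equivalently, C_{8} = C(16,8)/9 = 12870/9.)

Final answer: C_{8} = 1430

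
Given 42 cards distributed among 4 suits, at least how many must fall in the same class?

By pigeonhole with 42 objects and 4 categories: ceiling(42/4).

Final answer: 11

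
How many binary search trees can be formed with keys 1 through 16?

This is counted by the nth Catalan number C_n. Here n = 16.
C_n = C(2n,n)/(n+1), so C_{16} = C(32,16)/17 = 601080390/17.

Final answer: C_{16} = 35357670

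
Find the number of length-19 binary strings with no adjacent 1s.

Let a(n) count valid strings. If the last bit is 0 the prefix is any valid string of length n-1; if it is 1 the string must end in 01 with a valid prefix of length n-2. So a(n) = a(n-1) + a(n-2), a(1)=2, a(2)=3.
Building up term by term: a(1)=2, a(2)=3, a(3)=5, a(4)=8, a(5)=13, a(6)=21, a(7)=34, a(8)=55, a(9)=89, a(10)=144, a(11)=233, a(12)=377, a(13)=610, a(14)=987, a(15)=1597, a(16)=2584, a(17)=4181, a(18)=6765, a(19)=10946.

Final answer: 10946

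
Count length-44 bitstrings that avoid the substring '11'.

Let a(n) count valid strings. If the last bit is 0 the prefix is any valid string of length n-1; if it is 1 the string must end in 01 with a valid prefix of length n-2. So a(n) = a(n-1) + a(n-2), a(1)=2, a(2)=3.
Iterating the recurrence: a(1)=2, a(2)=3, a(3)=5, a(4)=8, a(5)=13, a(6)=21, a(7)=34, a(8)=55, a(9)=89, a(10)=144, a(11)=233, a(12)=377, a(13)=610, a(14)=987, a(15)=1597, a(16)=2584, a(17)=4181, a(18)=6765, a(19)=10946, a(20)=17711, a(21)=28657, a(22)=46368, a(23)=75025, a(24)=121393, a(25)=196418, a(26)=317811, a(27)=514229, a(28)=832040, a(29)=1346269, a(30)=2178309, a(31)=3524578, a(32)=5702887, a(33)=9227465, a(34)=14930352, a(35)=24157817, a(36)=39088169, a(37)=63245986, a(38)=102334155, a(39)=165580141, a(40)=267914296, a(41)=433494437, a(42)=701408733, a(43)=1134903170, a(44)=1836311903.

Final answer: 1836311903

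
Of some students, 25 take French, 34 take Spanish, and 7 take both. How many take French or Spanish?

|A union B| = |A| + |B| - |A intersect B| = 25 + 34 - 7.

Final answer: 52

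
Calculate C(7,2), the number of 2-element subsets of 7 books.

C(7,2) = 7!/(2! x (7-2)!).

Final answer: C(7,2) = 21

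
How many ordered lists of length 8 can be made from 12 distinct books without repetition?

P(12,8) = 12!/(12-8)! = 12!/4!.

Final answer: P(12,8) = 19958400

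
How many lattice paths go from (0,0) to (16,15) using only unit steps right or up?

Each path has 16 right steps and 15 up steps in some order (31 steps total).
Choose which 15 of the 31 steps are up: C(31,15).

Final answer: C(31,15) = 300540195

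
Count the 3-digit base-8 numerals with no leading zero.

In base 8, the leading digit has 7 choices (1..7); each of the remaining 2 digits has 8 choices.
Total: 7 x 8^2.

Final answer: 448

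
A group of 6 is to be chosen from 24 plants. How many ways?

C(24,6) = 24!/(6! x 18!).

Final answer: \binom{24}{6} = 134596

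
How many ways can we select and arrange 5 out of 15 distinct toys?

P(15,5) = 15!/(15-5)! = 15!/10!.

Final answer: P(15,5) = 360360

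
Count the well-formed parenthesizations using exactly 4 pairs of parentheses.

The structures are counted by the Catalan number C_n. Here n = 4 (pairs).
C_n = C(2n,n)/(n+1), so C_{4} = C(8,4)/5 = 70/5.

Final answer: C_{4} = 14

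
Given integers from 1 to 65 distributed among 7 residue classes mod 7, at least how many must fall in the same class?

By pigeonhole with 65 objects and 7 categories: ceiling(65/7).

Final answer: 10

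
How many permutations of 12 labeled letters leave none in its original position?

Use the recurrence D(n) = (n-1)(D(n-1) + D(n-2)) with D(0)=1, D(1)=0.
D(2) = 1 x (0 + 1) = 1
D(3) = 2 x (1 + 0) = 2
D(4) = 3 x (2 + 1) = 9
D(5) = 4 x (9 + 2) = 44
D(6) = 5 x (44 + 9) = 265
D(7) = 6 x (265 + 44) = 1854
D(8) = 7 x (1854 + 265) = 14833
D(9) = 8 x (14833 + 1854) = 133496
D(10) = 9 x (133496 + 14833) = 1334961
D(11) = 10 x (1334961 + 133496) = 14684570
D(12) = 11 x (D(11) + D(10)) = 11 x (14684570 + 1334961)

Final answer: D(12) = 176214841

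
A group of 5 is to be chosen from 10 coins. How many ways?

C(10,5) = 10!/(5! x (10-5)!).

Final answer: C(10,5) = 252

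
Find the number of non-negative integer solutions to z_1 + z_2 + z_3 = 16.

Stars and bars with 16 stars and 2 bars:
C(16+3-1, 3-1) = C(18,2).

Final answer: C(18,2) = 153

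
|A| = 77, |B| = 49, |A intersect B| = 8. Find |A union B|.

|A union B| = |A| + |B| - |A intersect B| = 77 + 49 - 8.

Final answer: 118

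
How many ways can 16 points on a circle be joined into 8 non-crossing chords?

The structures are counted by the Catalan number C_n. Here n = 16/2 = 8.
Using C_0 = 1 and C_(k+1) = C_k x 2(2k+1)/(k+2), build up term by term: C_1=1, C_2=2, C_3=5, C_4=14, C_5=42, C_6=132, C_7=429, C_8=1430.

Final answer: C_{8} = 1430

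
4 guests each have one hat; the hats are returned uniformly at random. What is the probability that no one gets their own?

D(n) = (n-1)(D(n-1) + D(n-2)), D(0)=1, D(1)=0.
Building up: D(2)=1, D(3)=2, D(4)=9.
Total arrangements: 4! = 24.
Probability = D(4)/4! = 3/8.

Final answer: D(4)/4! = 9/24 = 0.375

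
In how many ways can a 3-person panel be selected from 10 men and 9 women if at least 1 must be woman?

Sum over valid woman counts:
C(9,1)C(10,2) = 405
C(9,2)C(10,1) = 360
C(9,3)C(10,0) = 84
Total: 405 + 360 + 84.

Final answer: 849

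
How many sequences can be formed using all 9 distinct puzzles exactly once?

The number of ways to arrange 9 distinct objects is 9!.

Final answer: 9! = 362880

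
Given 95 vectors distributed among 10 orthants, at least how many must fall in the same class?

By pigeonhole with 95 objects and 10 categories: ceiling(95/10).

Final answer: 10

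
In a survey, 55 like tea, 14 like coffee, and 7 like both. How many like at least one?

|A union B| = |A| + |B| - |A intersect B| = 55 + 14 - 7.

Final answer: 62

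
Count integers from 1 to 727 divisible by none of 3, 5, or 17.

|div by 3|=242, |div by 5|=145, |div by 17|=42.
|div by 3&5|=48, |div by 3&17|=14, |div by 5&17|=8, |div by all|=2.
By inclusion-exclusion, divisible by at least one: 242+145+42-48-14-8+2 = 361.
Not divisible by any: 727 - 361.

Final answer: 366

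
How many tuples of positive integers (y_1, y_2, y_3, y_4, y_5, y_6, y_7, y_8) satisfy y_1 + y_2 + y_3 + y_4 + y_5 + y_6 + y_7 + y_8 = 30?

Substitute y'_i = y_i - 1 (so y'_i >= 0). Then sum y'_i = 30 - 8 = 22.
Stars and bars: C(22+8-1, 8-1) = C(29,7).

Final answer: C(29,7) = 1560780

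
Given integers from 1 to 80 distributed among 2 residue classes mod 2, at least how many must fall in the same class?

By pigeonhole with 80 objects and 2 categories: ceiling(80/2).

Final answer: 40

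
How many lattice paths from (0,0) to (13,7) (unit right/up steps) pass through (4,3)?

Paths (0,0)->(4,3): C(7,3) = 35.
Paths (4,3)->(13,7): C(13,4) = 715.
By multiplication principle: 35 x 715.

Final answer: 25025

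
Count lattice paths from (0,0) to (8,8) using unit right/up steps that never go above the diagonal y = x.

Total monotonic paths to (8,8): C(16,8) = 12870.
A path is bad iff it touches y = x + 1; reflecting its initial segment maps bad paths bijectively onto all paths to (7,9), of which there are C(16,9) = 11440.
Valid Dyck paths: 12870 - 11440.
(Check: C(16,8) - C(16,9) = C(16,8)/9, the Catalan number C_{8}.)

Final answer: C_{8} = 1430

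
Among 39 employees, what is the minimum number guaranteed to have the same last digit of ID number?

There are 10 possible values for last digit of ID number. With 39 employees and 10 categories, by pigeonhole: ceiling(39/10).

Final answer: 4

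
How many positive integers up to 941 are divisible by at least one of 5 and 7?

Multiples of 5: 188. Multiples of 7: 134. Of both (lcm=35): 26.
By inclusion-exclusion: 188 + 134 - 26.

Final answer: 296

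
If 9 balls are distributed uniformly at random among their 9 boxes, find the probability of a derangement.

Use the recurrence D(n) = (n-1)(D(n-1) + D(n-2)) with D(0)=1, D(1)=0.
Building up: D(2)=1, D(3)=2, D(4)=9, D(5)=44, D(6)=265, D(7)=1854, D(8)=14833, D(9)=133496.
Total arrangements: 9! = 362880.
Probability = D(9)/9! = 16687/45360.

Final answer: D(9)/9! = 133496/362880 = 0.367879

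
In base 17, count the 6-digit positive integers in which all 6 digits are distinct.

First digit: 16 (nonzero). Second: 16 (not first). Third: 15, etc.
Total: 16 x 16 x 15 x 14 x 13 x 12.

Final answer: 8386560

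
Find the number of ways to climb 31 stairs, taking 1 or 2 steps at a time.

Let f(n) be the number of climbs. Removing the last move (1 or 2 steps) gives f(n) = f(n-1) + f(n-2); base cases f(1)=1, f(2)=2.
Iterating the recurrence: f(1)=1, f(2)=2, f(3)=3, f(4)=5, f(5)=8, f(6)=13, f(7)=21, f(8)=34, f(9)=55, f(10)=89, f(11)=144, f(12)=233, f(13)=377, f(14)=610, f(15)=987, f(16)=1597, f(17)=2584, f(18)=4181, f(19)=6765, f(20)=10946, f(21)=17711, f(22)=28657, f(23)=46368, f(24)=75025, f(25)=121393, f(26)=196418, f(27)=317811, f(28)=514229, f(29)=832040, f(30)=1346269, f(31)=2178309.

Final answer: 2178309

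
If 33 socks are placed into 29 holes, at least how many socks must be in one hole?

By the pigeonhole principle: ceiling(33/29).

Final answer: 2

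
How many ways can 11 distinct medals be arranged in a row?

The number of ways to arrange 11 distinct objects is 11!.

Final answer: 11! = 39916800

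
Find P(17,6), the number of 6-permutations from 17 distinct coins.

P(17,6) = 17!/(17-6)! = 17!/11!.

Final answer: P(17,6) = 8910720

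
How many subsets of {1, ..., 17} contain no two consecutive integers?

Let a(n) count such subsets of {1, ..., n}. Either n is excluded (a(n-1) ways) or n is included, forcing n-1 out (a(n-2) ways), so a(n) = a(n-1) + a(n-2) with a(1)=2, a(2)=3.
Building up term by term: a(1)=2, a(2)=3, a(3)=5, a(4)=8, a(5)=13, a(6)=21, a(7)=34, a(8)=55, a(9)=89, a(10)=144, a(11)=233, a(12)=377, a(13)=610, a(14)=987, a(15)=1597, a(16)=2584, a(17)=4181.

Final answer: 4181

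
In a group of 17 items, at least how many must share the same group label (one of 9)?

There are 9 possible values for group label (one of 9). With 17 items and 9 categories, by pigeonhole: ceiling(17/9).

Final answer: 2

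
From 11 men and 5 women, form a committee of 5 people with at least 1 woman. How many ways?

Sum over valid woman counts:
C(5,1)C(11,4) = 1650
C(5,2)C(11,3) = 1650
C(5,3)C(11,2) = 550
C(5,4)C(11,1) = 55
C(5,5)C(11,0) = 1
Total: 1650 + 1650 + 550 + 55 + 1.

Final answer: 3906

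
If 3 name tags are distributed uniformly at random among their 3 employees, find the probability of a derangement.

Derangements satisfy D(n) = (n-1)(D(n-1) + D(n-2)), starting from D(0)=1, D(1)=0.
Building up: D(2)=1, D(3)=2.
Total arrangements: 3! = 6.
Probability = D(3)/3! = 1/3.

Final answer: D(3)/3! = 2/6 = 0.333333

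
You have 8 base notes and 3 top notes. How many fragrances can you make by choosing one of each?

By the multiplication principle: 8 x 3.

Final answer: 24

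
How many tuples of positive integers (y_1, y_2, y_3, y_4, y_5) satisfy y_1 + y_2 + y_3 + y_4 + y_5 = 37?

Substitute y'_i = y_i - 1 (so y'_i >= 0). Then sum y'_i = 37 - 5 = 32.
Stars and bars: C(32+5-1, 5-1) = C(36,4).

Final answer: C(36,4) = 58905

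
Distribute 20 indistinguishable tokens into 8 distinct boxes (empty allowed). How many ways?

Stars and bars: C(n+k-1, k-1) = C(27,7).

Final answer: C(27,7) = 888030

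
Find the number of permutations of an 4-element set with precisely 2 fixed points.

Choose which 2 elements are fixed: C(4,2) = 6.
Derange the remaining 2 using D(j) = (j-1)(D(j-1) + D(j-2)), D(0)=1, D(1)=0: D(2)=1.
Total: 6 x 1.

Final answer: C(4,2) D(2) = 6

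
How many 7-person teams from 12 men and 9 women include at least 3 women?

Sum over valid woman counts:
C(9,3)C(12,4) = 41580
C(9,4)C(12,3) = 27720
C(9,5)C(12,2) = 8316
C(9,6)C(12,1) = 1008
C(9,7)C(12,0) = 36
Total: 41580 + 27720 + 8316 + 1008 + 36.

Final answer: 78660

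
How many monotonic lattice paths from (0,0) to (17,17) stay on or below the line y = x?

Total monotonic paths to (17,17): C(34,17) = 2333606220.
A path is bad iff it touches y = x + 1; reflecting its initial segment maps bad paths bijectively onto all paths to (16,18), of which there are C(34,18) = 2203961430.
Valid Dyck paths: 2333606220 - 2203961430.
(Equivalently, C_{17} = C(34,17)/18 = 2333606220/18.)

Final answer: C_{17} = 129644790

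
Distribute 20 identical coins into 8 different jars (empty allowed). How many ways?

Stars and bars: C(n+k-1, k-1) = C(27,7).

Final answer: C(27,7) = 888030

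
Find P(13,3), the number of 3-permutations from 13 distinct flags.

P(13,3) = 13!/(13-3)! = 13!/10!.

Final answer: P(13,3) = 1716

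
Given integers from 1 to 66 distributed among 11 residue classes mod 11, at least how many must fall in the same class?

By pigeonhole with 66 objects and 11 categories: ceiling(66/11).

Final answer: 6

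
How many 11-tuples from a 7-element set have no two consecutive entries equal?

First character: 7 choices. Each subsequent: 6 choices (must differ from the previous one).
Total: 7 x 6^10.

Final answer: 7 x 6^{10} = 423263232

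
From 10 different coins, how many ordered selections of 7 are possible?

P(10,7) = 10!/(10-7)! = 10!/3!.

Final answer: P(10,7) = 604800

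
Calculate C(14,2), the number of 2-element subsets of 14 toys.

C(14,2) = 14!/(2! x (14-2)!).

Final answer: C(14,2) = 91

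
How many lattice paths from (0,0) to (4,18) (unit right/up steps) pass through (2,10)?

Paths (0,0)->(2,10): C(12,10) = 66.
Paths (2,10)->(4,18): C(10,8) = 45.
By multiplication principle: 66 x 45.

Final answer: 2970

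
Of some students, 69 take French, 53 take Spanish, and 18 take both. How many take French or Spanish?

|A union B| = |A| + |B| - |A intersect B| = 69 + 53 - 18.

Final answer: 104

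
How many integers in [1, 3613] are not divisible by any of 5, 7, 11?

|div by 5|=722, |div by 7|=516, |div by 11|=328.
|div by 5&7|=103, |div by 5&11|=65, |div by 7&11|=46, |div by all|=9.
By inclusion-exclusion, divisible by at least one: 722+516+328-103-65-46+9 = 1361.
Not divisible by any: 3613 - 1361.

Final answer: 2252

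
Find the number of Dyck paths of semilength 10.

Total monotonic paths to (10,10): C(20,10) = 184756.
Paths that cross above y=x (reflection bijection): C(20,11) = 167960.
Valid Dyck paths: 184756 - 167960.
(These counts are the Catalan numbers.)

Final answer: C_{10} = 16796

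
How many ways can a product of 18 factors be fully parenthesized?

The structures are counted by the Catalan number C_n. Here n = 18 - 1 = 17.
C_n = C(2n,n)/(n+1), so C_{17} = C(34,17)/18 = 2333606220/18.

Final answer: C_{17} = 129644790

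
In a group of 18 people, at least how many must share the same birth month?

There are 12 possible values for birth month. With 18 people and 12 categories, by pigeonhole: ceiling(18/12).

Final answer: 2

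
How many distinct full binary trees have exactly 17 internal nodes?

The structures are counted by the Catalan number C_n. Here n = 17.
C_n = C(2n,n) - C(2n,n+1), so C_{17} = C(34,17) - C(34,18) = 2333606220 - 2203961430.

Final answer: C_{17} = 129644790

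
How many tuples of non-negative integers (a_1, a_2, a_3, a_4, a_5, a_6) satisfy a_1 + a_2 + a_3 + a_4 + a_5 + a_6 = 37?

Stars and bars with 37 stars and 5 bars:
C(37+6-1, 6-1) = C(42,5).

Final answer: C(42,5) = 850668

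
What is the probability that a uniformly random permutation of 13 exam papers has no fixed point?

Derangements satisfy D(n) = (n-1)(D(n-1) + D(n-2)), starting from D(0)=1, D(1)=0.
Building up: D(2)=1, D(3)=2, D(4)=9, D(5)=44, D(6)=265, D(7)=1854, D(8)=14833, D(9)=133496, D(10)=1334961, D(11)=14684570, D(12)=176214841, D(13)=2290792932.
Total arrangements: 13! = 6227020800.
Probability = D(13)/13! = 63633137/172972800.

Final answer: D(13)/13! = 2290792932/6227020800 = 0.367879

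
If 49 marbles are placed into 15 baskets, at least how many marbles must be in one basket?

By the pigeonhole principle: ceiling(49/15).

Final answer: 4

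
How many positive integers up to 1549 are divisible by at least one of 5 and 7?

Multiples of 5: 309. Multiples of 7: 221. Of both (lcm=35): 44.
By inclusion-exclusion: 309 + 221 - 44.

Final answer: 486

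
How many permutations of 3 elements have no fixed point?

Derangements satisfy D(n) = (n-1)(D(n-1) + D(n-2)), starting from D(0)=1, D(1)=0.
Building up: D(2)=1.
D(3) = 2 x (D(2) + D(1)) = 2 x (1 + 0).

Final answer: D(3) = 2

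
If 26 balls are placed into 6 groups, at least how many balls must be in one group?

By the pigeonhole principle: ceiling(26/6).

Final answer: 5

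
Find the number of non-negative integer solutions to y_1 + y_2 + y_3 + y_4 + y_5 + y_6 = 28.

Stars and bars with 28 stars and 5 bars:
C(28+6-1, 6-1) = C(33,5).

Final answer: C(33,5) = 237336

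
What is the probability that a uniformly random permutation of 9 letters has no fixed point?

Derangements satisfy D(n) = (n-1)(D(n-1) + D(n-2)), starting from D(0)=1, D(1)=0.
Building up: D(2)=1, D(3)=2, D(4)=9, D(5)=44, D(6)=265, D(7)=1854, D(8)=14833, D(9)=133496.
Total arrangements: 9! = 362880.
Probability = D(9)/9! = 16687/45360.

Final answer: D(9)/9! = 133496/362880 = 0.367879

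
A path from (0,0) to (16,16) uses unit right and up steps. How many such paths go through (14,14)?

Paths (0,0)->(14,14): C(28,14) = 40116600.
Paths (14,14)->(16,16): C(4,2) = 6.
By multiplication principle: 40116600 x 6.

Final answer: 240699600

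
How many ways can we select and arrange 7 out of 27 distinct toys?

P(27,7) = 27!/(27-7)! = 27!/20!.

Final answer: P(27,7) = 4475671200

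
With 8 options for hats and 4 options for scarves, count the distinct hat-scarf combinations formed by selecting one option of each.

By the multiplication principle: 8 x 4.

Final answer: 32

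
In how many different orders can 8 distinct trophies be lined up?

The number of ways to arrange 8 distinct objects is 8!.

Final answer: 8! = 40320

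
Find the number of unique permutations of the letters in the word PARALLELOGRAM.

Letters (A:3, E:1, G:1, L:3, M:1, O:1, P:1, R:2). Total letters: 13.
Permutations = 13!/(3! x 3! x 2!).

Final answer: 86486400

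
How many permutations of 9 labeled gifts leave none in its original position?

D(n) = (n-1)(D(n-1) + D(n-2)), D(0)=1, D(1)=0.
D(2) = 1 x (0 + 1) = 1
D(3) = 2 x (1 + 0) = 2
D(4) = 3 x (2 + 1) = 9
D(5) = 4 x (9 + 2) = 44
D(6) = 5 x (44 + 9) = 265
D(7) = 6 x (265 + 44) = 1854
D(8) = 7 x (1854 + 265) = 14833
D(9) = 8 x (D(8) + D(7)) = 8 x (14833 + 1854)

Final answer: D(9) = 133496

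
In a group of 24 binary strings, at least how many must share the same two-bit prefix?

There are 4 possible values for two-bit prefix. With 24 binary strings and 4 categories, by pigeonhole: ceiling(24/4).

Final answer: 6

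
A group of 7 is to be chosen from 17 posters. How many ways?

C(17,7) = 17!/(7! x (17-7)!).

Final answer: C(17,7) = 19448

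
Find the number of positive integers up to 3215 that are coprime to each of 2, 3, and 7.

|div by 2|=1607, |div by 3|=1071, |div by 7|=459.
|div by 2&3|=535, |div by 2&7|=229, |div by 3&7|=153, |div by all|=76.
By inclusion-exclusion, divisible by at least one: 1607+1071+459-535-229-153+76 = 2296.
Not divisible by any: 3215 - 2296.

Final answer: 919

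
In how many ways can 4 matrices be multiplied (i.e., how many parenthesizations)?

The structures are counted by the Catalan number C_n. Here n = 4 - 1 = 3.
C_n = C(2n,n) - C(2n,n+1), so C_{3} = C(6,3) - C(6,4) = 20 - 15.

Final answer: C_{3} = 5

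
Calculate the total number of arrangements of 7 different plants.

The number of ways to arrange 7 distinct objects is 7!.

Final answer: 7! = 5040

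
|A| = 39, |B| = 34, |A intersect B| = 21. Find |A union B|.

|A union B| = |A| + |B| - |A intersect B| = 39 + 34 - 21.

Final answer: 52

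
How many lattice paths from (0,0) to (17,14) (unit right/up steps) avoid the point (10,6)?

Total paths to (17,14): C(31,14) = 265182525.
Paths through (10,6): C(16,6) x C(15,8) = 51531480.
Avoiding (10,6): 265182525 - 51531480.

Final answer: 213651045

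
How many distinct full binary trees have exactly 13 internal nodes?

This is counted by the nth Catalan number C_n. Here n = 13.
C_n = (2n)!/(n!(n+1)!), so C_{13} = 26!/(13! x 14!) = C(26,13)/14 = 10400600/14.

Final answer: C_{13} = 742900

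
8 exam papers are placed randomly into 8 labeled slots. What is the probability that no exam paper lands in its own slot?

D(n) = (n-1)(D(n-1) + D(n-2)), D(0)=1, D(1)=0.
Building up: D(2)=1, D(3)=2, D(4)=9, D(5)=44, D(6)=265, D(7)=1854, D(8)=14833.
Total arrangements: 8! = 40320.
Probability = D(8)/8! = 2119/5760.

Final answer: D(8)/8! = 14833/40320 = 0.367882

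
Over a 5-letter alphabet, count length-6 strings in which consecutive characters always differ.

Let g(n) count such strings. g(1) = 5, and each valid string of length n-1 extends in 4 ways (any symbol but the last), so g(n) = 4 g(n-1).
Total: g(6) = 5 x 4^5.

Final answer: 5 x 4^{5} = 5120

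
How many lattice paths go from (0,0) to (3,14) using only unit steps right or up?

Each path has 3 right steps and 14 up steps in some order (17 steps total).
Choose which 14 of the 17 steps are up: C(17,14).

Final answer: C(17,14) = 680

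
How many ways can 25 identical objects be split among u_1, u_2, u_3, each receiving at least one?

Substitute u'_i = u_i - 1 (so u'_i >= 0). Then sum u'_i = 25 - 3 = 22.
Stars and bars: C(22+3-1, 3-1) = C(24,2).

Final answer: C(24,2) = 276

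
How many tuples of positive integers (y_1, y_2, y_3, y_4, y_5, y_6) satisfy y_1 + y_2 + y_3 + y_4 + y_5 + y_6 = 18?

Substitute y'_i = y_i - 1 (so y'_i >= 0). Then sum y'_i = 18 - 6 = 12.
Stars and bars: C(12+6-1, 6-1) = C(17,5).

Final answer: C(17,5) = 6188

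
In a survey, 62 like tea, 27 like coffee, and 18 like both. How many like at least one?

|A union B| = |A| + |B| - |A intersect B| = 62 + 27 - 18.

Final answer: 71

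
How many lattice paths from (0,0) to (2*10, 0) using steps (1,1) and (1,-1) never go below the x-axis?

Total monotonic paths to (10,10): C(20,10) = 184756.
Paths that cross above y=x (reflection bijection): C(20,11) = 167960.
Valid Dyck paths: 184756 - 167960.
(Check: C(20,10) - C(20,11) = C(20,10)/11, the Catalan number C_{10}.)

Final answer: C_{10} = 16796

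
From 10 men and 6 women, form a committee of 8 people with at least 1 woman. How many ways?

Sum over valid woman counts:
C(6,1)C(10,7) = 720
C(6,2)C(10,6) = 3150
C(6,3)C(10,5) = 5040
C(6,4)C(10,4) = 3150
C(6,5)C(10,3) = 720
C(6,6)C(10,2) = 45
Total: 720 + 3150 + 5040 + 3150 + 720 + 45.

Final answer: 12825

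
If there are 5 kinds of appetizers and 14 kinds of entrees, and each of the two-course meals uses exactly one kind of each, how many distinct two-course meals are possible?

By the multiplication principle: 5 x 14.

Final answer: 70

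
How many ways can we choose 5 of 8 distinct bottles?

C(8,5) = 8!/(5! x 3!).

Final answer: \binom{8}{5} = 56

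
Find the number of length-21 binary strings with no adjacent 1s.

Let a(n) count valid strings. If the last bit is 0 the prefix is any valid string of length n-1; if it is 1 the string must end in 01 with a valid prefix of length n-2. So a(n) = a(n-1) + a(n-2), a(1)=2, a(2)=3.
Building up term by term: a(1)=2, a(2)=3, a(3)=5, a(4)=8, a(5)=13, a(6)=21, a(7)=34, a(8)=55, a(9)=89, a(10)=144, a(11)=233, a(12)=377, a(13)=610, a(14)=987, a(15)=1597, a(16)=2584, a(17)=4181, a(18)=6765, a(19)=10946, a(20)=17711, a(21)=28657.

Final answer: 28657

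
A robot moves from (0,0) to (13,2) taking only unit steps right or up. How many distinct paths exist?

Each path has 13 right steps and 2 up steps in some order (15 steps total).
Choose which 2 of the 15 steps are up: C(15,2).

Final answer: C(15,2) = 105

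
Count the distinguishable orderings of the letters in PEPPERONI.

Letters (E:2, I:1, N:1, O:1, P:3, R:1). Total letters: 9.
Permutations = 9!/(3! x 2!).

Final answer: 30240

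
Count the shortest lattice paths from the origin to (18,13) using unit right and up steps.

Each path has 18 right steps and 13 up steps in some order (31 steps total).
Choose which 13 of the 31 steps are up: C(31,13).

Final answer: C(31,13) = 206253075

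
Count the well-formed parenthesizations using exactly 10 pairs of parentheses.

The structures are counted by the Catalan number C_n. Here n = 10 (pairs).
C_n = (2n)!/(n!(n+1)!), so C_{10} = 20!/(10! x 11!) = C(20,10)/11 = 184756/11.

Final answer: C_{10} = 16796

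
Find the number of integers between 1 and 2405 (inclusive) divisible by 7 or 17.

Multiples of 7: 343. Multiples of 17: 141. Of both (lcm=119): 20.
By inclusion-exclusion: 343 + 141 - 20.

Final answer: 464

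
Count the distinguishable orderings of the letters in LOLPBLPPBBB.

Letters (B:4, L:3, O:1, P:3). Total letters: 11.
Permutations = 11!/(4! x 3! x 3!).

Final answer: 46200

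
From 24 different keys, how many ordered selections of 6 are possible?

P(24,6) = 24!/(24-6)! = 24!/18!.

Final answer: P(24,6) = 96909120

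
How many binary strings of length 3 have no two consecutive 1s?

A valid string ends in 0 (append to any length-(n-1) valid string) or in 01 (append to any length-(n-2) valid string), so a(n) = a(n-1) + a(n-2) with a(1)=2, a(2)=3.
Building up term by term: a(1)=2, a(2)=3, a(3)=5.

Final answer: 5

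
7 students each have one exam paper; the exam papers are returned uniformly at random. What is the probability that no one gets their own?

Use the recurrence D(n) = (n-1)(D(n-1) + D(n-2)) with D(0)=1, D(1)=0.
Building up: D(2)=1, D(3)=2, D(4)=9, D(5)=44, D(6)=265, D(7)=1854.
Total arrangements: 7! = 5040.
Probability = D(7)/7! = 103/280.

Final answer: D(7)/7! = 1854/5040 = 0.367857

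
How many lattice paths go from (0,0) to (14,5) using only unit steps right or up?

Each path has 14 right steps and 5 up steps in some order (19 steps total).
Choose which 5 of the 19 steps are up: C(19,5).

Final answer: C(19,5) = 11628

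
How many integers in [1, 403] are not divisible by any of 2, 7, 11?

|div by 2|=201, |div by 7|=57, |div by 11|=36.
|div by 2&7|=28, |div by 2&11|=18, |div by 7&11|=5, |div by all|=2.
By inclusion-exclusion, divisible by at least one: 201+57+36-28-18-5+2 = 245.
Not divisible by any: 403 - 245.

Final answer: 158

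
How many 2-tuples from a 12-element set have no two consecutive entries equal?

First character: 12 choices. Each subsequent: 11 choices (must differ from the previous one).
Total: 12 x 11^1.

Final answer: 12 x 11^{1} = 132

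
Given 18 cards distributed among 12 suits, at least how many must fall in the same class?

By pigeonhole with 18 objects and 12 categories: ceiling(18/12).

Final answer: 2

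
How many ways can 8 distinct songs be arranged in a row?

The number of ways to arrange 8 distinct objects is 8!.

Final answer: 8! = 40320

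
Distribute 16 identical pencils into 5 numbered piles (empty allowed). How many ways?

Stars and bars: C(n+k-1, k-1) = C(20,4).

Final answer: C(20,4) = 4845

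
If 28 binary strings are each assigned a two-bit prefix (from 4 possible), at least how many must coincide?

There are 4 possible values for two-bit prefix. With 28 binary strings and 4 categories, by pigeonhole: ceiling(28/4).

Final answer: 7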